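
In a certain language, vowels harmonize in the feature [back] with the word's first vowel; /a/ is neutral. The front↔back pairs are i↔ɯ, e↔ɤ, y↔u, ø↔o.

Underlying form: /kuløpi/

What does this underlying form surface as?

[kulopɯ]

/ø/ harmonizes with /u/ ([+back]) → [o]
/i/ harmonizes with /u/ ([+back]) → [ɯ]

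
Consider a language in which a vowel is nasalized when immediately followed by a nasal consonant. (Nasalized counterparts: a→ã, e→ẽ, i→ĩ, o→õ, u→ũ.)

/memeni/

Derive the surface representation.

[mẽmẽni]

/e/ before nasal /m/ → [ẽ]
/e/ before nasal /n/ → [ẽ]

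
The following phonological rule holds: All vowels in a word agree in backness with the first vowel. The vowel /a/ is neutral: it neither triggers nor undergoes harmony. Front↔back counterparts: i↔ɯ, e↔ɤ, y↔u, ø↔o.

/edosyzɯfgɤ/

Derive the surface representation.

[edøsyzifge]

/o/ harmonizes with /e/ ([-back]) → [ø]
/ɯ/ harmonizes with /e/ ([-back]) → [i]
/ɤ/ harmonizes with /e/ ([-back]) → [e]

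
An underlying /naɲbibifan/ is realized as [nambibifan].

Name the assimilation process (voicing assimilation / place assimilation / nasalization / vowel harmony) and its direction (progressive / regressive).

/ɲ/→[m].
Each target copies a feature from the following segment, so the direction is regressive.

place assimilation, regressive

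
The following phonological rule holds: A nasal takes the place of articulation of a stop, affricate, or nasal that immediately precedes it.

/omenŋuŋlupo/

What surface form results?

/ŋ/ after /n/ (alveolar) → [n]

[omennuŋlupo]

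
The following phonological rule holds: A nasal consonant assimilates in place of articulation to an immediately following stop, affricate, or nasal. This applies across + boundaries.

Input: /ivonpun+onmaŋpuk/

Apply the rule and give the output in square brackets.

[ivompun+ommampuk]

/n/ before /p/ (labial) → [m]
/n/ before /m/ (labial) → [m]
/ŋ/ before /p/ (labial) → [m]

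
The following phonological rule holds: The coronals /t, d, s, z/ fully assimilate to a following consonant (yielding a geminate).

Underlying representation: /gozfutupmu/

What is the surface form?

/z/ before /f/ → [f] (total assimilation)

[goffutupmu]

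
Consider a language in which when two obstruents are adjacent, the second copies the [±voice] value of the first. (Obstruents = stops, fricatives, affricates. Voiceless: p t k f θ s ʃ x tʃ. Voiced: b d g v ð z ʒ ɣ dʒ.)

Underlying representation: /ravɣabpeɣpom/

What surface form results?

/p/ after /b/ (voiced) → [b]
/p/ after /ɣ/ (voiced) → [b]

[ravɣabbeɣbom]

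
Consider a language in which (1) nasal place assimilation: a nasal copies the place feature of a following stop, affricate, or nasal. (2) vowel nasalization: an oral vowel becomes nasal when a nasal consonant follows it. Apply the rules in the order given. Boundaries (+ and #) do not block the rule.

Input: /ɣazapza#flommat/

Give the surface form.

Rule 1: no segment meets the rule's conditions; no change.
After rule 1: ɣazapza#flommat
Rule 2: /o/ before nasal /m/ → [õ]

[ɣazapza#flõmmat]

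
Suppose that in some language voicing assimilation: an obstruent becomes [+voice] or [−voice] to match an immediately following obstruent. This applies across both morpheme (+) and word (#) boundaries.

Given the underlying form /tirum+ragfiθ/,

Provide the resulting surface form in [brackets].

/g/ before /f/ (voiceless) → [k]

[tirum+rakfiθ]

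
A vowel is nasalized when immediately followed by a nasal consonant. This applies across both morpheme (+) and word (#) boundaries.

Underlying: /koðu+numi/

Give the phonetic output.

/u/ before nasal /n/ → [ũ]
/u/ before nasal /m/ → [ũ]

[koðũ+nũmi]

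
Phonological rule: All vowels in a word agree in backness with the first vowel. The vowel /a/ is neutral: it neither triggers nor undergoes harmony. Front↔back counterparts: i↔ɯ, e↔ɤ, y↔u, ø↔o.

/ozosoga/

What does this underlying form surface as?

[ozosoga]

no segment meets the rule's conditions; no change.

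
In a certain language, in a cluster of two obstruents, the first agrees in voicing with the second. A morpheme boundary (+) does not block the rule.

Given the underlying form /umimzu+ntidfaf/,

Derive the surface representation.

[umimzu+ntitfaf]

/d/ before /f/ (voiceless) → [t]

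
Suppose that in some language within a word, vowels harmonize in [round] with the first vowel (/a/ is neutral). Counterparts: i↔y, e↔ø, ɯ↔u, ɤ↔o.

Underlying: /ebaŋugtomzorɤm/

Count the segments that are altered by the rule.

/u/ harmonizes with /e/ ([-round]) → [ɯ]
/o/ harmonizes with /e/ ([-round]) → [ɤ]
/o/ harmonizes with /e/ ([-round]) → [ɤ]
3 segments change.

3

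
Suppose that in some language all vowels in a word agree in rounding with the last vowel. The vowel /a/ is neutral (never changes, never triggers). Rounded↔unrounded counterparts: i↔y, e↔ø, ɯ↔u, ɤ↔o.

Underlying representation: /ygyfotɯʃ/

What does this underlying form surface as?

/y/ harmonizes with /ɯ/ ([-round]) → [i]
/y/ harmonizes with /ɯ/ ([-round]) → [i]
/o/ harmonizes with /ɯ/ ([-round]) → [ɤ]

[igifɤtɯʃ]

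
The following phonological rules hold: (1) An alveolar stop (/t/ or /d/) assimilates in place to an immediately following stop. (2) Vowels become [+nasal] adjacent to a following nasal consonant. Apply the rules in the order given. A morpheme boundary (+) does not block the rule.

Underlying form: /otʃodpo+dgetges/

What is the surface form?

[otʃobpo+ggekges]

Rule 1: /d/ before /p/ (labial) → [b]
Rule 1: /d/ before /g/ (velar) → [g]
Rule 1: /t/ before /g/ (velar) → [k]
After rule 1: otʃobpo+ggekges
Rule 2: no segment meets the rule's conditions; no change.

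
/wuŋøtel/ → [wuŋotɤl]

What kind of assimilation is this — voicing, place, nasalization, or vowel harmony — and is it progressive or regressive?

/ø/→[o] /e/→[ɤ].
Vowels agree with the first vowel, so the harmony is progressive.

vowel harmony, progressive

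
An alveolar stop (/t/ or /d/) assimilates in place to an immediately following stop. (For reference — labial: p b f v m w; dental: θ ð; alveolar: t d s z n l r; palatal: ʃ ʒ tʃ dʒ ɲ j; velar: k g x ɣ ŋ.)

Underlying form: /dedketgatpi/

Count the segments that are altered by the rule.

/d/ before /k/ (velar) → [g]
/t/ before /g/ (velar) → [k]
/t/ before /p/ (labial) → [p]
3 segments change.

3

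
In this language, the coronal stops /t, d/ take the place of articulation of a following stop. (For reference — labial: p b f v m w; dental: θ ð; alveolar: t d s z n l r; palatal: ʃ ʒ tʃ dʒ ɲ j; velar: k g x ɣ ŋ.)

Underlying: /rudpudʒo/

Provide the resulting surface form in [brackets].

/d/ before /p/ (labial) → [b]

[rubpudʒo]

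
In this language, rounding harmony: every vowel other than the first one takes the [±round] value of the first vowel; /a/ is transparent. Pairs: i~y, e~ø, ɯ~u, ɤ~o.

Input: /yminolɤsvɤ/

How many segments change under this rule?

/i/ harmonizes with /y/ ([+round]) → [y]
/ɤ/ harmonizes with /y/ ([+round]) → [o]
/ɤ/ harmonizes with /y/ ([+round]) → [o]
3 segments change.

3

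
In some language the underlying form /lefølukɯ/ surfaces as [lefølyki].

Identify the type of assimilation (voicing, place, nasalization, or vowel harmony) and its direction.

/u/→[y] /ɯ/→[i].
Vowels agree with the first vowel, so the harmony is progressive.

vowel harmony, progressive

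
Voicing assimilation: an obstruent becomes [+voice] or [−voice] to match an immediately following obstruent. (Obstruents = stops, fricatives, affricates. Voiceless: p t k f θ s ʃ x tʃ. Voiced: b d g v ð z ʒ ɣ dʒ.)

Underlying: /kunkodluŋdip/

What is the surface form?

no segment meets the rule's conditions; no change.

[kunkodluŋdip]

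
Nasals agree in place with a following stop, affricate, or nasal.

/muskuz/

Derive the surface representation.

[muskuz]

no segment meets the rule's conditions; no change.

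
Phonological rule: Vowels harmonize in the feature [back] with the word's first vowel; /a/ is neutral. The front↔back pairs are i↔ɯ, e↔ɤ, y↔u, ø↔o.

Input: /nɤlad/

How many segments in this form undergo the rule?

0

No segment meets the rule's conditions.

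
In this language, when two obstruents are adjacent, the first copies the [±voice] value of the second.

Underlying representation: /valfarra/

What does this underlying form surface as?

[valfarra]

no segment meets the rule's conditions; no change.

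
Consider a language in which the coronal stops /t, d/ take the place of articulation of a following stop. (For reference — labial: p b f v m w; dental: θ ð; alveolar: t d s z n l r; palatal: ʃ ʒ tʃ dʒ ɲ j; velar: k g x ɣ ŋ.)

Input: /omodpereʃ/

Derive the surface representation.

/d/ before /p/ (labial) → [b]

[omobpereʃ]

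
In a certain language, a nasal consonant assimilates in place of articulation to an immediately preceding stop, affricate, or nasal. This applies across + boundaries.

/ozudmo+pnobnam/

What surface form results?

[ozudno+pmobmam]

/m/ after /d/ (alveolar) → [n]
/n/ after /p/ (labial) → [m]
/n/ after /b/ (labial) → [m]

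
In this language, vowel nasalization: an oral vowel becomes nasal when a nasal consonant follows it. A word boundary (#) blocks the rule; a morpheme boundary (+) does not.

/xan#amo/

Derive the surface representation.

/a/ before nasal /n/ → [ã]
/a/ before nasal /m/ → [ã]

[xãn#ãmo]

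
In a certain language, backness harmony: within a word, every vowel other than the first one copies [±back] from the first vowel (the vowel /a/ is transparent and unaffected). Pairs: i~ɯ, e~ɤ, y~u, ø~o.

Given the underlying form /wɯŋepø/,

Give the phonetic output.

[wɯŋɤpo]

/e/ harmonizes with /ɯ/ ([+back]) → [ɤ]
/ø/ harmonizes with /ɯ/ ([+back]) → [o]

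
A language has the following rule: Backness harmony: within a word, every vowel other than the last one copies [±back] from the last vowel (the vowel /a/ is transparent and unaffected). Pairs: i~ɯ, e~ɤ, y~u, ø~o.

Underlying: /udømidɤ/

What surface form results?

[udomɯdɤ]

/ø/ harmonizes with /ɤ/ ([+back]) → [o]
/i/ harmonizes with /ɤ/ ([+back]) → [ɯ]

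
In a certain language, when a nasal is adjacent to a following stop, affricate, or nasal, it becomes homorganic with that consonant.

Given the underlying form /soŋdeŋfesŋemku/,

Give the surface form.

[sondeŋfesŋeŋku]

/ŋ/ before /d/ (alveolar) → [n]
/m/ before /k/ (velar) → [ŋ]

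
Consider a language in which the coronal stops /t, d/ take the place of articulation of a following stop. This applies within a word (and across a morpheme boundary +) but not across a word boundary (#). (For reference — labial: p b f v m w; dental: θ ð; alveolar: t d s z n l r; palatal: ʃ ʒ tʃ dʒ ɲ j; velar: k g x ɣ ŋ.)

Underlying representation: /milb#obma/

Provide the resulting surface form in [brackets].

no segment meets the rule's conditions; no change.

[milb#obma]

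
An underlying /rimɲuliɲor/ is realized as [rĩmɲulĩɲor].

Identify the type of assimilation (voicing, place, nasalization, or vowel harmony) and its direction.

/i/→[ĩ] /i/→[ĩ].
Each target copies a feature from the following segment, so the direction is regressive.

nasalization, regressive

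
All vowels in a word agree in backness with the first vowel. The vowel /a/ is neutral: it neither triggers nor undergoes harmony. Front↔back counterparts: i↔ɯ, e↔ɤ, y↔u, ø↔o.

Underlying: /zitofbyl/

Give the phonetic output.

[zitøfbyl]

/o/ harmonizes with /i/ ([-back]) → [ø]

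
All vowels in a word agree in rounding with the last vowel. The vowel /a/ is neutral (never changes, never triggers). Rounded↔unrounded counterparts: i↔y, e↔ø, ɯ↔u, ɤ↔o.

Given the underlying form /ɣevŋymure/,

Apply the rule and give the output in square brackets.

[ɣevŋimɯre]

/y/ harmonizes with /e/ ([-round]) → [i]
/u/ harmonizes with /e/ ([-round]) → [ɯ]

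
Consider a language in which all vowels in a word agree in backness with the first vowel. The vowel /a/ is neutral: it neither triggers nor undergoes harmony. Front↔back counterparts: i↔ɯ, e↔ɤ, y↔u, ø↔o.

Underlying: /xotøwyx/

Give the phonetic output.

/ø/ harmonizes with /o/ ([+back]) → [o]
/y/ harmonizes with /o/ ([+back]) → [u]

[xotowux]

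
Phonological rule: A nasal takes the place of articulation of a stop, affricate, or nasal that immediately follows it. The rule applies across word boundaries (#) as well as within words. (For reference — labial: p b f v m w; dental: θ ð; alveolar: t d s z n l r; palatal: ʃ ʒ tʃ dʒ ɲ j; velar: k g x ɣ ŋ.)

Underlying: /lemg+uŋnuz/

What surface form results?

[leŋg+unnuz]

/m/ before /g/ (velar) → [ŋ]
/ŋ/ before /n/ (alveolar) → [n]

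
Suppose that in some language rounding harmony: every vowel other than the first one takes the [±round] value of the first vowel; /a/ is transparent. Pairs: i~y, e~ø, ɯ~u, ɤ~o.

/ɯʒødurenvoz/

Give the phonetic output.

[ɯʒedɯrenvɤz]

/ø/ harmonizes with /ɯ/ ([-round]) → [e]
/u/ harmonizes with /ɯ/ ([-round]) → [ɯ]
/o/ harmonizes with /ɯ/ ([-round]) → [ɤ]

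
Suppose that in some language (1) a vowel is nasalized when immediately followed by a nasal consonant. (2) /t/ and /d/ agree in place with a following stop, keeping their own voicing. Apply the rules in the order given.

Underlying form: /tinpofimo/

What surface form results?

[tĩnpofĩmo]

Rule 1: /i/ before nasal /n/ → [ĩ]
Rule 1: /i/ before nasal /m/ → [ĩ]
After rule 1: tĩnpofĩmo
Rule 2: no segment meets the rule's conditions; no change.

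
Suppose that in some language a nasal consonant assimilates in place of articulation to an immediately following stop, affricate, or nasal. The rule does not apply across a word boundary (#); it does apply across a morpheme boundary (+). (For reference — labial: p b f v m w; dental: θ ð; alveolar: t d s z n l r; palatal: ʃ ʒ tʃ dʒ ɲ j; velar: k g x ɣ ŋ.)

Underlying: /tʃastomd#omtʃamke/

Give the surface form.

[tʃastond#oɲtʃaŋke]

/m/ before /d/ (alveolar) → [n]
/m/ before /tʃ/ (palatal) → [ɲ]
/m/ before /k/ (velar) → [ŋ]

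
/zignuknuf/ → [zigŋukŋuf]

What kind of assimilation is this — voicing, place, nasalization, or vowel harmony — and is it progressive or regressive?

place assimilation, progressive

/n/→[ŋ] /n/→[ŋ].
Each target copies a feature from the preceding segment, so the direction is progressive.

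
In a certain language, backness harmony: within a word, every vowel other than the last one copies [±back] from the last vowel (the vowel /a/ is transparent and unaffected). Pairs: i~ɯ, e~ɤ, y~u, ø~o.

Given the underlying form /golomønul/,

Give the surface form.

[golomonul]

/ø/ harmonizes with /u/ ([+back]) → [o]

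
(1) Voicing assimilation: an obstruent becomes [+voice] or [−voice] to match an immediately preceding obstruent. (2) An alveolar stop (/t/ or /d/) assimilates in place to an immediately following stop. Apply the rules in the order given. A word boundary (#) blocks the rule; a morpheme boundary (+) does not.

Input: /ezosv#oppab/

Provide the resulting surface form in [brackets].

[ezosf#oppab]

Rule 1: /v/ after /s/ (voiceless) → [f]
After rule 1: ezosf#oppab
Rule 2: no segment meets the rule's conditions; no change.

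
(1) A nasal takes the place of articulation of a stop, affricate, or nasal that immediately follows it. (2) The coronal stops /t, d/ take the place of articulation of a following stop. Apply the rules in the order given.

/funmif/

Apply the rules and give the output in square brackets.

Rule 1: /n/ before /m/ (labial) → [m]
After rule 1: fummif
Rule 2: no segment meets the rule's conditions; no change.

[fummif]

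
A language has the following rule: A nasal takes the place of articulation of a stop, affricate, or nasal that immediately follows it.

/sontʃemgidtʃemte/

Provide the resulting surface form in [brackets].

/n/ before /tʃ/ (palatal) → [ɲ]
/m/ before /g/ (velar) → [ŋ]
/m/ before /t/ (alveolar) → [n]

[soɲtʃeŋgidtʃente]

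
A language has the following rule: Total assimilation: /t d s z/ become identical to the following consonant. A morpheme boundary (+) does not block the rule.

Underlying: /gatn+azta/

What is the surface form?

/t/ before /n/ → [n] (total assimilation)
/z/ before /t/ → [t] (total assimilation)

[gann+atta]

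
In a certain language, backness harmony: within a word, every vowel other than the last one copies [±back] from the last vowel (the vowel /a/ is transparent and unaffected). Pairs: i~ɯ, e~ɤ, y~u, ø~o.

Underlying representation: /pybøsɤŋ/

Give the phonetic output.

[pubosɤŋ]

/y/ harmonizes with /ɤ/ ([+back]) → [u]
/ø/ harmonizes with /ɤ/ ([+back]) → [o]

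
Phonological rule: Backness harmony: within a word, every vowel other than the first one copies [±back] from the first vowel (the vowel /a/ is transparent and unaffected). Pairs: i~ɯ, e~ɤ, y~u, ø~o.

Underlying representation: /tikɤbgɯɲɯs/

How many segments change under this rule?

/ɤ/ harmonizes with /i/ ([-back]) → [e]
/ɯ/ harmonizes with /i/ ([-back]) → [i]
/ɯ/ harmonizes with /i/ ([-back]) → [i]
3 segments change.

3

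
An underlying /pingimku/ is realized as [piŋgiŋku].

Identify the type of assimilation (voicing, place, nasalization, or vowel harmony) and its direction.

place assimilation, regressive

/n/→[ŋ] /m/→[ŋ].
Each target copies a feature from the following segment, so the direction is regressive.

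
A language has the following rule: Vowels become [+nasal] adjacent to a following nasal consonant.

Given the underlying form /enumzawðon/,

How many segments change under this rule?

3

/e/ before nasal /n/ → [ẽ]
/u/ before nasal /m/ → [ũ]
/o/ before nasal /n/ → [õ]
3 segments change.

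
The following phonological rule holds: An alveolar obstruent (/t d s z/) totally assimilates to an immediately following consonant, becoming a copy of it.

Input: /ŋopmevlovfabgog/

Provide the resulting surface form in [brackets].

[ŋopmevlovfabgog]

no segment meets the rule's conditions; no change.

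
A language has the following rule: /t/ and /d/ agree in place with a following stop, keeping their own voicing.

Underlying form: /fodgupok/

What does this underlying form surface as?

[foggupok]

/d/ before /g/ (velar) → [g]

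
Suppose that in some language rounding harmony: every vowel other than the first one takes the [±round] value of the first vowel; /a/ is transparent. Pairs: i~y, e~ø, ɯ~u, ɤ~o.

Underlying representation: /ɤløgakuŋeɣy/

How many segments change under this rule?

3

/ø/ harmonizes with /ɤ/ ([-round]) → [e]
/u/ harmonizes with /ɤ/ ([-round]) → [ɯ]
/y/ harmonizes with /ɤ/ ([-round]) → [i]
3 segments change.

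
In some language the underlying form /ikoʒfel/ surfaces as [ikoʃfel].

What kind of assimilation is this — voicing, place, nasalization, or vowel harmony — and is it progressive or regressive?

voicing assimilation, regressive

/ʒ/→[ʃ].
Each target copies a feature from the following segment, so the direction is regressive.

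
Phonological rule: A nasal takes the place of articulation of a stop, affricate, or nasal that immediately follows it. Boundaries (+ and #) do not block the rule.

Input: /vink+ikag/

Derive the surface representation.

/n/ before /k/ (velar) → [ŋ]

[viŋk+ikag]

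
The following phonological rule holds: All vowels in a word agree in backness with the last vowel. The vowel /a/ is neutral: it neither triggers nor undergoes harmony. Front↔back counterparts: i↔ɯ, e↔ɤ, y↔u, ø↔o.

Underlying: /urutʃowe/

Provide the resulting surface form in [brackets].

/u/ harmonizes with /e/ ([-back]) → [y]
/u/ harmonizes with /e/ ([-back]) → [y]
/o/ harmonizes with /e/ ([-back]) → [ø]

[yrytʃøwe]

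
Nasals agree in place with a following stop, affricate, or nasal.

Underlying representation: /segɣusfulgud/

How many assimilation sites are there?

0

No segment meets the rule's conditions.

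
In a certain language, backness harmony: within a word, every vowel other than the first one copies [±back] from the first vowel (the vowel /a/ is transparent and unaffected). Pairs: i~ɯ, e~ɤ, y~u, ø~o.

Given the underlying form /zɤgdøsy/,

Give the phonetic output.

[zɤgdosu]

/ø/ harmonizes with /ɤ/ ([+back]) → [o]
/y/ harmonizes with /ɤ/ ([+back]) → [u]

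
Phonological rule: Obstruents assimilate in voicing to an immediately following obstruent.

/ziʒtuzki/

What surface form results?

/ʒ/ before /t/ (voiceless) → [ʃ]
/z/ before /k/ (voiceless) → [s]

[ziʃtuski]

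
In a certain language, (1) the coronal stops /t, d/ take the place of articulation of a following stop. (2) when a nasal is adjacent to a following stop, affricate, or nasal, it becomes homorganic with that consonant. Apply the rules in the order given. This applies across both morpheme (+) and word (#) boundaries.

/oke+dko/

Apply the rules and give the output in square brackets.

Rule 1: /d/ before /k/ (velar) → [g]
After rule 1: oke+gko
Rule 2: no segment meets the rule's conditions; no change.

[oke+gko]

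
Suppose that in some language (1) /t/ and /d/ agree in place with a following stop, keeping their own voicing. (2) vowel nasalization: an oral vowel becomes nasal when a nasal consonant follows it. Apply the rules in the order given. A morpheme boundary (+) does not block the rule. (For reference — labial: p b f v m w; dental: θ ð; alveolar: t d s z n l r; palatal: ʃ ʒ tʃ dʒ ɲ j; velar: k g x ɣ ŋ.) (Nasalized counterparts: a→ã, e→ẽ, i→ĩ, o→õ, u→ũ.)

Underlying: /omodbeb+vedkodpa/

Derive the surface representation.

Rule 1: /d/ before /b/ (labial) → [b]
Rule 1: /d/ before /k/ (velar) → [g]
Rule 1: /d/ before /p/ (labial) → [b]
After rule 1: omobbeb+vegkobpa
Rule 2: /o/ before nasal /m/ → [õ]

[õmobbeb+vegkobpa]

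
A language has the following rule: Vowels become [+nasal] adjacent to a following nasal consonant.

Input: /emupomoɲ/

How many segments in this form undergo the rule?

/e/ before nasal /m/ → [ẽ]
/o/ before nasal /m/ → [õ]
/o/ before nasal /ɲ/ → [õ]
3 segments change.

3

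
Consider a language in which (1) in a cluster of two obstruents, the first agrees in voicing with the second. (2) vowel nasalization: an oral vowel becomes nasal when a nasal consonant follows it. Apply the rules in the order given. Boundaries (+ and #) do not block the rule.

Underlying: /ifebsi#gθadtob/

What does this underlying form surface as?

Rule 1: /b/ before /s/ (voiceless) → [p]
Rule 1: /g/ before /θ/ (voiceless) → [k]
Rule 1: /d/ before /t/ (voiceless) → [t]
After rule 1: ifepsi#kθattob
Rule 2: no segment meets the rule's conditions; no change.

[ifepsi#kθattob]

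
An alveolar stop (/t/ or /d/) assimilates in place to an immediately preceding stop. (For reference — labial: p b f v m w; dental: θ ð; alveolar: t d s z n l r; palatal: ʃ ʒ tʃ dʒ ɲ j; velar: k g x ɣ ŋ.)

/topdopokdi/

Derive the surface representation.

[topbopokgi]

/d/ after /p/ (labial) → [b]
/d/ after /k/ (velar) → [g]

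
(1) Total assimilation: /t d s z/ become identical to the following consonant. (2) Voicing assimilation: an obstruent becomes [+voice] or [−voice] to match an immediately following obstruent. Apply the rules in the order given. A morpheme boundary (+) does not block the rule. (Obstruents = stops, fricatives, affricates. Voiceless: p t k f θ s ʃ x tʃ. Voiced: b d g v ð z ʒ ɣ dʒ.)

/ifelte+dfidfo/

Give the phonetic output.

Rule 1: /d/ before /f/ → [f] (total assimilation)
Rule 1: /d/ before /f/ → [f] (total assimilation)
After rule 1: ifelte+ffiffo
Rule 2: no segment meets the rule's conditions; no change.

[ifelte+ffiffo]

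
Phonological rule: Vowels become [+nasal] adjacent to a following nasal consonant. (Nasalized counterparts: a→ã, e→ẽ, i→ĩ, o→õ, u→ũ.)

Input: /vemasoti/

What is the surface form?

[vẽmasoti]

/e/ before nasal /m/ → [ẽ]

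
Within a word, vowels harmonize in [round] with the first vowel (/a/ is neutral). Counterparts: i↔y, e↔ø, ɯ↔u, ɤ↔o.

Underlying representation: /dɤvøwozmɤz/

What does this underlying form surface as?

[dɤvewɤzmɤz]

/ø/ harmonizes with /ɤ/ ([-round]) → [e]
/o/ harmonizes with /ɤ/ ([-round]) → [ɤ]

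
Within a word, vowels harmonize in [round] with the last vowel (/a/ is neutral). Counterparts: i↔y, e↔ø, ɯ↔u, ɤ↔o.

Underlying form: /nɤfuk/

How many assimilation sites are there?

1

/ɤ/ harmonizes with /u/ ([+round]) → [o]
1 segment changes.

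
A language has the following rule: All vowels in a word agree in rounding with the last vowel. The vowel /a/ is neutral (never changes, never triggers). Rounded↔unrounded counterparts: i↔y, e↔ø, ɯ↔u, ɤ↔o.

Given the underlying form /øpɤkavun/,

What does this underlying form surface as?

/ɤ/ harmonizes with /u/ ([+round]) → [o]

[øpokavun]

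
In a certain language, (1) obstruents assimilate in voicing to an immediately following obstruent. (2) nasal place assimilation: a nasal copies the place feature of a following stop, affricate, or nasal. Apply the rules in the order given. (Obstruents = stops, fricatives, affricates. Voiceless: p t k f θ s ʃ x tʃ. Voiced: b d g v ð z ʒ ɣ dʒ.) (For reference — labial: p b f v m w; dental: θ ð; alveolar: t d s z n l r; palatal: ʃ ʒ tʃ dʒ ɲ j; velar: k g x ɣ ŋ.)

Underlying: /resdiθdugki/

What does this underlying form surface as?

Rule 1: /s/ before /d/ (voiced) → [z]
Rule 1: /θ/ before /d/ (voiced) → [ð]
Rule 1: /g/ before /k/ (voiceless) → [k]
After rule 1: rezdiðdukki
Rule 2: no segment meets the rule's conditions; no change.

[rezdiðdukki]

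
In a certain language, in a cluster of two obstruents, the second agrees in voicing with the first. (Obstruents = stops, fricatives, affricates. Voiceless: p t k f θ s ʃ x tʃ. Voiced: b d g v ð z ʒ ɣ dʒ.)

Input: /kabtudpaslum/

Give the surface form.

/t/ after /b/ (voiced) → [d]
/p/ after /d/ (voiced) → [b]

[kabdudbaslum]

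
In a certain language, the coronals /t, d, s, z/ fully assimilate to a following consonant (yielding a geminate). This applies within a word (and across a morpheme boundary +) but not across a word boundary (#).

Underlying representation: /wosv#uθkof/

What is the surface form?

[wovv#uθkof]

/s/ before /v/ → [v] (total assimilation)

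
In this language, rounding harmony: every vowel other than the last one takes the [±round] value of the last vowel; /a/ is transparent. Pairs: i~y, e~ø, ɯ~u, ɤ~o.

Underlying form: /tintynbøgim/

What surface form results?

/y/ harmonizes with /i/ ([-round]) → [i]
/ø/ harmonizes with /i/ ([-round]) → [e]

[tintinbegim]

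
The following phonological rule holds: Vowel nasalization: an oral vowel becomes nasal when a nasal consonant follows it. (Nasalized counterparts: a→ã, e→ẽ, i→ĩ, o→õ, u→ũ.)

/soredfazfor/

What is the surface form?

[soredfazfor]

no segment meets the rule's conditions; no change.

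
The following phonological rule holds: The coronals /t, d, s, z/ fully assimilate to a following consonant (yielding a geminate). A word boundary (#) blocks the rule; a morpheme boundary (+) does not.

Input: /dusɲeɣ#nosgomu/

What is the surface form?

/s/ before /ɲ/ → [ɲ] (total assimilation)
/s/ before /g/ → [g] (total assimilation)

[duɲɲeɣ#noggomu]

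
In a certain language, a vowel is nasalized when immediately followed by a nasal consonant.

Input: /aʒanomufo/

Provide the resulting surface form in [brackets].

/a/ before nasal /n/ → [ã]
/o/ before nasal /m/ → [õ]

[aʒãnõmufo]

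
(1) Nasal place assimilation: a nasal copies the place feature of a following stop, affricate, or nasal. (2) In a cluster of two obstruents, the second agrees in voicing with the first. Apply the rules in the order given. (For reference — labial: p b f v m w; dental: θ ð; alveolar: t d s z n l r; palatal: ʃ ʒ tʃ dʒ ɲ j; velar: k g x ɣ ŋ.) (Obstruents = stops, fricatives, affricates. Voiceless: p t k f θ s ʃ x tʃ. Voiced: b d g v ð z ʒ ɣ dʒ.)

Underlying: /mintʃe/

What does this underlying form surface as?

Rule 1: /n/ before /tʃ/ (palatal) → [ɲ]
After rule 1: miɲtʃe
Rule 2: no segment meets the rule's conditions; no change.

[miɲtʃe]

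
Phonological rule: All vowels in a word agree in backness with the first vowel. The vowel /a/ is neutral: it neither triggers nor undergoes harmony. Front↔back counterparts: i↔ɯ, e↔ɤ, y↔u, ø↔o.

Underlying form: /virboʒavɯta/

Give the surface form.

[virbøʒavita]

/o/ harmonizes with /i/ ([-back]) → [ø]
/ɯ/ harmonizes with /i/ ([-back]) → [i]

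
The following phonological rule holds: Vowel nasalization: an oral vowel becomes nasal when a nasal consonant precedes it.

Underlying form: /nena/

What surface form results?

[nẽnã]

/e/ after nasal /n/ → [ẽ]
/a/ after nasal /n/ → [ã]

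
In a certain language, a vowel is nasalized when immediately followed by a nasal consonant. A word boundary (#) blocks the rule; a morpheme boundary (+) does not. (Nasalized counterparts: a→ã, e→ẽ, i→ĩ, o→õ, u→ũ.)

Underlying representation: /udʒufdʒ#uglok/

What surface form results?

no segment meets the rule's conditions; no change.

[udʒufdʒ#uglok]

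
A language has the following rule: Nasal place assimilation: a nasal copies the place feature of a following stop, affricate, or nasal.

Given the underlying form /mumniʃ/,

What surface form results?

/m/ before /n/ (alveolar) → [n]

[munniʃ]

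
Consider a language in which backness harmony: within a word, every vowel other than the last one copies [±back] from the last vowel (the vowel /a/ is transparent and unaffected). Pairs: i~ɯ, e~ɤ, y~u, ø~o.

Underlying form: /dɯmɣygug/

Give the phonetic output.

/y/ harmonizes with /u/ ([+back]) → [u]

[dɯmɣugug]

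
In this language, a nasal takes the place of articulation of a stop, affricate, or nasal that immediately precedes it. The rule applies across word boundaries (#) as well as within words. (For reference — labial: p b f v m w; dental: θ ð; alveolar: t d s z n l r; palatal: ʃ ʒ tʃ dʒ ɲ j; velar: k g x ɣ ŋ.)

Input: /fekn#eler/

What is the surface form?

[fekŋ#eler]

/n/ after /k/ (velar) → [ŋ]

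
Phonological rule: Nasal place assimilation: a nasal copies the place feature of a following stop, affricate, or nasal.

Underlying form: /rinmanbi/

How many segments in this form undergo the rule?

2

/n/ before /m/ (labial) → [m]
/n/ before /b/ (labial) → [m]
2 segments change.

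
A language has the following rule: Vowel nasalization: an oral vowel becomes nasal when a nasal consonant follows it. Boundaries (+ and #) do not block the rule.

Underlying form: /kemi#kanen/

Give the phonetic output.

/e/ before nasal /m/ → [ẽ]
/a/ before nasal /n/ → [ã]
/e/ before nasal /n/ → [ẽ]

[kẽmi#kãnẽn]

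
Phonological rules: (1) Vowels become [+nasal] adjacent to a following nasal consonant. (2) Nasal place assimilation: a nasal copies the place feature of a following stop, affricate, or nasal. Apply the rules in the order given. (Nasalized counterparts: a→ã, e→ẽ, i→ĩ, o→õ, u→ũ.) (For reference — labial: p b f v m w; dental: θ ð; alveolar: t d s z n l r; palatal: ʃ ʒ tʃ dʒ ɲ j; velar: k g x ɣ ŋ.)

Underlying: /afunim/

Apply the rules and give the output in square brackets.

Rule 1: /u/ before nasal /n/ → [ũ]
Rule 1: /i/ before nasal /m/ → [ĩ]
After rule 1: afũnĩm
Rule 2: no segment meets the rule's conditions; no change.

[afũnĩm]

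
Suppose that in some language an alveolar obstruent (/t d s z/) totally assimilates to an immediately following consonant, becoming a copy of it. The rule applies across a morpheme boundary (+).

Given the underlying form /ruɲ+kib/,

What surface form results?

no segment meets the rule's conditions; no change.

[ruɲ+kib]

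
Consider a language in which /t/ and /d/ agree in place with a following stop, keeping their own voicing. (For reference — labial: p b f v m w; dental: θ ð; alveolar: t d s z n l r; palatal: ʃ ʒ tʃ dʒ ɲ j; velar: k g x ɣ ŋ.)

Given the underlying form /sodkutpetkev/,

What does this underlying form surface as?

/d/ before /k/ (velar) → [g]
/t/ before /p/ (labial) → [p]
/t/ before /k/ (velar) → [k]

[sogkuppekkev]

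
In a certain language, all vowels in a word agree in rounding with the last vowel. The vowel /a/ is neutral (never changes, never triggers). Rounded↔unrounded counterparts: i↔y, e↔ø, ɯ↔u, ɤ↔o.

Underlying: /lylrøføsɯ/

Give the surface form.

[lilrefesɯ]

/y/ harmonizes with /ɯ/ ([-round]) → [i]
/ø/ harmonizes with /ɯ/ ([-round]) → [e]
/ø/ harmonizes with /ɯ/ ([-round]) → [e]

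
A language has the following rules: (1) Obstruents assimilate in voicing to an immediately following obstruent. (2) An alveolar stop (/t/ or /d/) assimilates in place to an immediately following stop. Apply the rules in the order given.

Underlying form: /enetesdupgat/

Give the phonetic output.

Rule 1: /s/ before /d/ (voiced) → [z]
Rule 1: /p/ before /g/ (voiced) → [b]
After rule 1: enetezdubgat
Rule 2: no segment meets the rule's conditions; no change.

[enetezdubgat]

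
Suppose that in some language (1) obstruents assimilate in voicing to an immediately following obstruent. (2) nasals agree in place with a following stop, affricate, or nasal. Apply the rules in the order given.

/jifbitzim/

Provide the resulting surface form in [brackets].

Rule 1: /f/ before /b/ (voiced) → [v]
Rule 1: /t/ before /z/ (voiced) → [d]
After rule 1: jivbidzim
Rule 2: no segment meets the rule's conditions; no change.

[jivbidzim]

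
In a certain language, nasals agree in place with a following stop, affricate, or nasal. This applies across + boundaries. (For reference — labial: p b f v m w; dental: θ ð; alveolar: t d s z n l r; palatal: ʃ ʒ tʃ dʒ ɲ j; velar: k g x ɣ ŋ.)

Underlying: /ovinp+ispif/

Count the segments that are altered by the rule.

1

/n/ before /p/ (labial) → [m]
1 segment changes.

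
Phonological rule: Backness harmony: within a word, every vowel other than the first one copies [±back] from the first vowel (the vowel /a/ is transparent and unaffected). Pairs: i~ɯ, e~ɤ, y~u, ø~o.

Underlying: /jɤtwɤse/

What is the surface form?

[jɤtwɤsɤ]

/e/ harmonizes with /ɤ/ ([+back]) → [ɤ]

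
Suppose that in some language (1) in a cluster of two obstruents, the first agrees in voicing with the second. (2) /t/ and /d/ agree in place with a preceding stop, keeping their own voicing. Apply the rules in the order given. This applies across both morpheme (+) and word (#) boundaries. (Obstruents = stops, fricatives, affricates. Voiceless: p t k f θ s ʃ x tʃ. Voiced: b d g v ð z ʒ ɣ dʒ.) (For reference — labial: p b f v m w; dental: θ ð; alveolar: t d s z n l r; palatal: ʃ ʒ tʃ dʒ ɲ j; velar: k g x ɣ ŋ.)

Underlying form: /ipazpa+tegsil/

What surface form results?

[ipaspa+teksil]

Rule 1: /z/ before /p/ (voiceless) → [s]
Rule 1: /g/ before /s/ (voiceless) → [k]
After rule 1: ipaspa+teksil
Rule 2: no segment meets the rule's conditions; no change.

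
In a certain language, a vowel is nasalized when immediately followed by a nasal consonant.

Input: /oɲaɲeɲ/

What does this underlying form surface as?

/o/ before nasal /ɲ/ → [õ]
/a/ before nasal /ɲ/ → [ã]
/e/ before nasal /ɲ/ → [ẽ]

[õɲãɲẽɲ]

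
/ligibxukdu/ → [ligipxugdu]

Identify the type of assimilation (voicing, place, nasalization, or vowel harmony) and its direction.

/b/→[p] /k/→[g].
Each target copies a feature from the following segment, so the direction is regressive.

voicing assimilation, regressive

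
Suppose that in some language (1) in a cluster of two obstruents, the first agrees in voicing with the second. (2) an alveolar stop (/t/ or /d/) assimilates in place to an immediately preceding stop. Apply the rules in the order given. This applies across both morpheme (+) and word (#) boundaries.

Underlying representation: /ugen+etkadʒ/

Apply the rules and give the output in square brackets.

Rule 1: no segment meets the rule's conditions; no change.
After rule 1: ugen+etkadʒ
Rule 2: no segment meets the rule's conditions; no change.

[ugen+etkadʒ]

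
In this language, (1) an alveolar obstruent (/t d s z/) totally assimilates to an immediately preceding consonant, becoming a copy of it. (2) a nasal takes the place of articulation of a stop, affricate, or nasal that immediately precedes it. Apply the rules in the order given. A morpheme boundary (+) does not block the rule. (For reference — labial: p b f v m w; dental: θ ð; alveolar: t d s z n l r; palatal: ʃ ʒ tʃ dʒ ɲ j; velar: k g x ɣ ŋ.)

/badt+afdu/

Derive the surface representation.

[badd+affu]

Rule 1: /t/ after /d/ → [d] (total assimilation)
Rule 1: /d/ after /f/ → [f] (total assimilation)
After rule 1: badd+affu
Rule 2: no segment meets the rule's conditions; no change.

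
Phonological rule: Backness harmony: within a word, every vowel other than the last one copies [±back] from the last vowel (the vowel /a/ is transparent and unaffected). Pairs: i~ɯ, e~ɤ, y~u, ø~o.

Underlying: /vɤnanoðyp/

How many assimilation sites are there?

/ɤ/ harmonizes with /y/ ([-back]) → [e]
/o/ harmonizes with /y/ ([-back]) → [ø]
2 segments change.

2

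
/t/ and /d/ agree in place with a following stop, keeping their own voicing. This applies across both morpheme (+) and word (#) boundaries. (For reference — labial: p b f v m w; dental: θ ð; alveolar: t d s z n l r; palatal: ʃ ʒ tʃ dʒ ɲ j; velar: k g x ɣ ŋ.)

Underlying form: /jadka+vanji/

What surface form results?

/d/ before /k/ (velar) → [g]

[jagka+vanji]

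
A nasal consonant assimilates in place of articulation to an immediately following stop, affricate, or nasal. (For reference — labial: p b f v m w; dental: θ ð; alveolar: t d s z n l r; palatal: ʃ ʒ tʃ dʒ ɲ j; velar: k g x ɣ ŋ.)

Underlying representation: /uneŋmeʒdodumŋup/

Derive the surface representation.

[unemmeʒdoduŋŋup]

/ŋ/ before /m/ (labial) → [m]
/m/ before /ŋ/ (velar) → [ŋ]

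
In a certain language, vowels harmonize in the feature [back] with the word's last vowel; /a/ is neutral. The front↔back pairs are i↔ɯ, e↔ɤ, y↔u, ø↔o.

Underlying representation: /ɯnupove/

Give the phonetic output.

[inypøve]

/ɯ/ harmonizes with /e/ ([-back]) → [i]
/u/ harmonizes with /e/ ([-back]) → [y]
/o/ harmonizes with /e/ ([-back]) → [ø]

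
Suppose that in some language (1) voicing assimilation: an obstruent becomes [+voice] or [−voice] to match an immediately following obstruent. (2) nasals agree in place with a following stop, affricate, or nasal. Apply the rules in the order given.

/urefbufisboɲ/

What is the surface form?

Rule 1: /f/ before /b/ (voiced) → [v]
Rule 1: /s/ before /b/ (voiced) → [z]
After rule 1: urevbufizboɲ
Rule 2: no segment meets the rule's conditions; no change.

[urevbufizboɲ]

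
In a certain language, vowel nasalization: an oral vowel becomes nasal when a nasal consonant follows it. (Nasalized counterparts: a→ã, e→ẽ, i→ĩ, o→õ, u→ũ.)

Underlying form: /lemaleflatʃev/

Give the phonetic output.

/e/ before nasal /m/ → [ẽ]

[lẽmaleflatʃev]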